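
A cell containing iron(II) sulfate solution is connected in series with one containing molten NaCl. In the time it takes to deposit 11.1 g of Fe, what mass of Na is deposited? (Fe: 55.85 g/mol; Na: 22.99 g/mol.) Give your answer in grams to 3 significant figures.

9.14 g

n(Fe) = 11.1 / 55.85 = 0.1987 mol
Fe²⁺ + 2e⁻ → Fe, so n(e⁻) = 2 × 0.1987 = 0.3974 mol
In series, the same 0.3974 mol of electrons flows through the second cell.
Na⁺ + e⁻ → Na, so n(Na) = 0.3974 mol
m(Na) = 0.3974 × 22.99 = 9.14 g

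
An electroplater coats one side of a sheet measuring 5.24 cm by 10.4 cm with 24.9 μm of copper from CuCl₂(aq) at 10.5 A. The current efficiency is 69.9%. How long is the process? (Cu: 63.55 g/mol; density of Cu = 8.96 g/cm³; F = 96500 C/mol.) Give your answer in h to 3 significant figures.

0.140 h

Plated area = 5.24 × 10.4 = 54.50 cm²
Volume = 54.50 × 24.9×10⁻⁴ cm = 0.1357 cm³
m(Cu) = 0.1357 × 8.96 = 1.216 g
n(Cu) = 1.216 / 63.55 = 0.01913 mol; n(e⁻) = 2 × 0.01913 = 0.03826 mol
Q = 0.03826 × 96500 / 0.699 = 5282 C
t = 5282 / 10.5 = 503.0 s = 0.140 h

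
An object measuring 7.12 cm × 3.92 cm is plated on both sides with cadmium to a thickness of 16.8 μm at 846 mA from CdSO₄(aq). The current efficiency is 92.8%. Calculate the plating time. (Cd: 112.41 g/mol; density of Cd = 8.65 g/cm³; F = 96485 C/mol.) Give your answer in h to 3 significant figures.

Plated area = 2 × 7.12 × 3.92 = 55.82 cm²
Volume = 55.82 × 16.8×10⁻⁴ cm = 0.09378 cm³
m(Cd) = 0.09378 × 8.65 = 0.8112 g
n(Cd) = 0.8112 / 112.41 = 0.007216 mol; n(e⁻) = 2 × 0.007216 = 0.01443 mol
Q = 0.01443 × 96485 / 0.928 = 1500 C
t = 1500 / 0.846 = 1773 s = 0.493 h

0.493 h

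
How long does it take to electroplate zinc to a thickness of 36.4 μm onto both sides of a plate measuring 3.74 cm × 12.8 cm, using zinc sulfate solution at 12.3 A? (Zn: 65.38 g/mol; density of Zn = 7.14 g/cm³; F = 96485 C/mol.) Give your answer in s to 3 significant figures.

597 s

Plated area = 2 × 3.74 × 12.8 = 95.74 cm²
Volume = 95.74 × 36.4×10⁻⁴ cm = 0.3485 cm³
m(Zn) = 0.3485 × 7.14 = 2.488 g
n(Zn) = 2.488 / 65.38 = 0.03805 mol; n(e⁻) = 2 × 0.03805 = 0.07610 mol
Q = 0.07610 × 96485 = 7343 C
t = 7343 / 12.3 = 597.0 s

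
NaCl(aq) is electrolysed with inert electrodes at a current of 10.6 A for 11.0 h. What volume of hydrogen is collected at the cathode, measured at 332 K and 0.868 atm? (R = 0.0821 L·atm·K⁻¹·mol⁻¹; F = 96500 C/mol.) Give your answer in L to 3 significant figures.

Q = It = 10.6 × 39600 = 4.198×10^5 C
Moles of electrons = 4.198×10^5 / 96500 = 4.350 mol
2H⁺ + 2e⁻ → H₂, so n(H₂) = 4.350 / 2 = 2.175 mol
V = nRT/P = 2.175 × 0.0821 × 332 / 0.868 = 68.30 L

68.3 L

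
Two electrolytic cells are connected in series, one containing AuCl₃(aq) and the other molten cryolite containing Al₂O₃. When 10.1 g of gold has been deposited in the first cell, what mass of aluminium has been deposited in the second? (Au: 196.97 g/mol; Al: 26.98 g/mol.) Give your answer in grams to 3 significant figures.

1.38 g

n(Au) = 10.1 / 196.97 = 0.05128 mol
Au³⁺ + 3e⁻ → Au, so n(e⁻) = 3 × 0.05128 = 0.1538 mol
In series, the same 0.1538 mol of electrons flows through the second cell.
Al³⁺ + 3e⁻ → Al, so n(Al) = 0.1538 / 3 = 0.05127 mol
m(Al) = 0.05127 × 26.98 = 1.38 g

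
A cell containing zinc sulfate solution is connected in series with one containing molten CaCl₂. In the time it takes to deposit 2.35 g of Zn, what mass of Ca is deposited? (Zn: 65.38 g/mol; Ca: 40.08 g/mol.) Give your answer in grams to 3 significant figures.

1.44 g

n(Zn) = 2.35 / 65.38 = 0.03594 mol
Zn²⁺ + 2e⁻ → Zn, so n(e⁻) = 2 × 0.03594 = 0.07188 mol
Since the cells are in series, n(e⁻) in the Ca cell is also 0.07188 mol.
Ca²⁺ + 2e⁻ → Ca, so n(Ca) = 0.07188 / 2 = 0.03594 mol
m(Ca) = 0.03594 × 40.08 = 1.44 g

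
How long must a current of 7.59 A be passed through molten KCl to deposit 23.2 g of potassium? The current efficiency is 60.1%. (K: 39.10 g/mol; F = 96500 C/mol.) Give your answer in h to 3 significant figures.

3.49 h

n(K) = 23.2 / 39.10 = 0.5934 mol
K⁺ + e⁻ → K, so n(e⁻) = 0.5934 mol
Q = 0.5934 × 96500 / 0.601 = 95280 C
t = Q / I = 95280 / 7.59 = 12550 s = 3.49 h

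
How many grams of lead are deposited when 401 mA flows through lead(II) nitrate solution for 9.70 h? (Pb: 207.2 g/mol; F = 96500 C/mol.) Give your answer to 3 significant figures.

15.0 g

Q = 0.401 A × 34920 s = 14000 C
n(e⁻) = Q/F = 14000/96500 = 0.1451 mol
Pb²⁺ + 2e⁻ → Pb, so n(Pb) = 0.1451 / 2 = 0.07255 mol
m = 0.07255 × 207.2 = 15.0 g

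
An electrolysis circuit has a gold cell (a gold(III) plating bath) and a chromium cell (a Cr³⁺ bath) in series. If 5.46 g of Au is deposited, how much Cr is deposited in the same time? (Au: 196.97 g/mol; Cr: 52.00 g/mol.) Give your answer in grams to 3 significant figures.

n(Au) = 5.46 / 196.97 = 0.02772 mol
Au³⁺ + 3e⁻ → Au, so n(e⁻) = 3 × 0.02772 = 0.08316 mol
The cells are in series, so the same charge (and hence the same n(e⁻) = 0.08316 mol) passes through both.
Cr³⁺ + 3e⁻ → Cr, so n(Cr) = 0.08316 / 3 = 0.02772 mol
m(Cr) = 0.02772 × 52.00 = 1.44 g

1.44 g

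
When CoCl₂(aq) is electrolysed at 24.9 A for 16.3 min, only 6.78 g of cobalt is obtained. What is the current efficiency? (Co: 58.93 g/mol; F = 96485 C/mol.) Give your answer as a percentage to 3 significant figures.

Q = 24.9 × 978 = 24350 C
n(e⁻) = 24350 / 96485 = 0.2524 mol
Co²⁺ + 2e⁻ → Co, so theoretical n(Co) = 0.1262 mol → 7.437 g
Efficiency = 6.78 / 7.437 = 0.9117 = 91.2%

91.2%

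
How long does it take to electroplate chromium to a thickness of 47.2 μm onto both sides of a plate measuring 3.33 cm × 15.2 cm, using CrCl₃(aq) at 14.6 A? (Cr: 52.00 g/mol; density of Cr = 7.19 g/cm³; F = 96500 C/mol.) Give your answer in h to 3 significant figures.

0.364 h

Plated area = 2 × 3.33 × 15.2 = 101.2 cm²
Volume = 101.2 × 47.2×10⁻⁴ cm = 0.4777 cm³
m(Cr) = 0.4777 × 7.19 = 3.435 g
n(Cr) = 3.435 / 52.00 = 0.06606 mol; n(e⁻) = 3 × 0.06606 = 0.1982 mol
Q = 0.1982 × 96500 = 19130 C
t = 19130 / 14.6 = 1310 s = 0.364 h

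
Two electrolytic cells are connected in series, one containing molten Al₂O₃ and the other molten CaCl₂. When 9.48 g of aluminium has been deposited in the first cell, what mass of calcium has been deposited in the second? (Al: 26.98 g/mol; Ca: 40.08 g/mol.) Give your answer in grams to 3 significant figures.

21.1 g

n(Al) = 9.48 / 26.98 = 0.3514 mol
Al³⁺ + 3e⁻ → Al, so n(e⁻) = 3 × 0.3514 = 1.054 mol
In series, the same 1.054 mol of electrons flows through the second cell.
Ca²⁺ + 2e⁻ → Ca, so n(Ca) = 1.054 / 2 = 0.5270 mol
m(Ca) = 0.5270 × 40.08 = 21.1 g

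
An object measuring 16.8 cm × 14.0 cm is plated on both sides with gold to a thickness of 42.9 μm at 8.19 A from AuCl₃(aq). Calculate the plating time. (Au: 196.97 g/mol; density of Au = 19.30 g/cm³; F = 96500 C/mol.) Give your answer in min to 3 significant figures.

116 min

Plated area = 2 × 16.8 × 14.0 = 470.4 cm²
Volume = 470.4 × 42.9×10⁻⁴ cm = 2.018 cm³
m(Au) = 2.018 × 19.30 = 38.95 g
n(Au) = 38.95 / 196.97 = 0.1977 mol; n(e⁻) = 3 × 0.1977 = 0.5931 mol
Q = 0.5931 × 96500 = 57230 C
t = 57230 / 8.19 = 6988 s = 116 min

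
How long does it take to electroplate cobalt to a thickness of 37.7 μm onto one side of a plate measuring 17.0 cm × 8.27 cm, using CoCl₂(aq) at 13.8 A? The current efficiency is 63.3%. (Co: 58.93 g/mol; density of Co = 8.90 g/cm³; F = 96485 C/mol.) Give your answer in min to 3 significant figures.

Plated area = 17.0 × 8.27 = 140.6 cm²
Volume = 140.6 × 37.7×10⁻⁴ cm = 0.5301 cm³
m(Co) = 0.5301 × 8.90 = 4.718 g
n(Co) = 4.718 / 58.93 = 0.08006 mol; n(e⁻) = 2 × 0.08006 = 0.1601 mol
Q = 0.1601 × 96485 / 0.633 = 24400 C
t = 24400 / 13.8 = 1768 s = 29.5 min

29.5 min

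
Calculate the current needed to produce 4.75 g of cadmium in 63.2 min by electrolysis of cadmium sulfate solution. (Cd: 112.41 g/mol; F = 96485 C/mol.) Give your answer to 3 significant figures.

2.15 A

n(Cd) = 4.75 / 112.41 = 0.04226 mol
Cd²⁺ + 2e⁻ → Cd, so n(e⁻) = 2 × 0.04226 = 0.08452 mol
Q = 0.08452 × 96485 = 8155 C
I = Q / t = 8155 / 3792 s = 2.15 A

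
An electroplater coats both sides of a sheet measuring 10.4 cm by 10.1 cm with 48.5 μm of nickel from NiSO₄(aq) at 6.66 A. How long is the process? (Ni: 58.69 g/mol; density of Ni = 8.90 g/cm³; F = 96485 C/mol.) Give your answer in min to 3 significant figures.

74.6 min

Plated area = 2 × 10.4 × 10.1 = 210.1 cm²
Volume = 210.1 × 48.5×10⁻⁴ cm = 1.019 cm³
m(Ni) = 1.019 × 8.90 = 9.069 g
n(Ni) = 9.069 / 58.69 = 0.1545 mol; n(e⁻) = 2 × 0.1545 = 0.3090 mol
Q = 0.3090 × 96485 = 29810 C
t = 29810 / 6.66 = 4476 s = 74.6 min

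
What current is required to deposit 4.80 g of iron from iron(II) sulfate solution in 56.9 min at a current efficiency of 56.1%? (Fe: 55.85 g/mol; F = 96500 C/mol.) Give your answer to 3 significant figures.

8.66 A

n(Fe) = 4.80 / 55.85 = 0.08594 mol
Fe²⁺ + 2e⁻ → Fe, so n(e⁻) = 2 × 0.08594 = 0.1719 mol
Q = 0.1719 × 96500 / 0.561 = 29570 C
I = Q / t = 29570 / 3414 s = 8.66 A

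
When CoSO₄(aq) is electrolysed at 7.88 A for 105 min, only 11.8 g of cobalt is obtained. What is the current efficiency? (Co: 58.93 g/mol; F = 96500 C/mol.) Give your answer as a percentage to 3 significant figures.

77.8%

Q = 7.88 × 6300 = 49640 C
n(e⁻) = 49640 / 96500 = 0.5144 mol
Co²⁺ + 2e⁻ → Co, so theoretical n(Co) = 0.2572 mol → 15.16 g
Efficiency = 11.8 / 15.16 = 0.7784 = 77.8%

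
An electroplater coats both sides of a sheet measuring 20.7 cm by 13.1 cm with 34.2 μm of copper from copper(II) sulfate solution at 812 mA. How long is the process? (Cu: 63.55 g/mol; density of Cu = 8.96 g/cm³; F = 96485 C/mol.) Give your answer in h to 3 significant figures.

Plated area = 2 × 20.7 × 13.1 = 542.3 cm²
Volume = 542.3 × 34.2×10⁻⁴ cm = 1.855 cm³
m(Cu) = 1.855 × 8.96 = 16.62 g
n(Cu) = 16.62 / 63.55 = 0.2615 mol; n(e⁻) = 2 × 0.2615 = 0.5230 mol
Q = 0.5230 × 96485 = 50460 C
t = 50460 / 0.812 = 62140 s = 17.3 h

17.3 h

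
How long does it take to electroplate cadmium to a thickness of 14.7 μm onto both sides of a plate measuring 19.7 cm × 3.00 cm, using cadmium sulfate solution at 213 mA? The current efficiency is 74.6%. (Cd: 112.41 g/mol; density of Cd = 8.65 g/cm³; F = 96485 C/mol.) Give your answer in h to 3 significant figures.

4.51 h

Plated area = 2 × 19.7 × 3.00 = 118.2 cm²
Volume = 118.2 × 14.7×10⁻⁴ cm = 0.1738 cm³
m(Cd) = 0.1738 × 8.65 = 1.503 g
n(Cd) = 1.503 / 112.41 = 0.01337 mol; n(e⁻) = 2 × 0.01337 = 0.02674 mol
Q = 0.02674 × 96485 / 0.746 = 3458 C
t = 3458 / 0.213 = 16230 s = 4.51 h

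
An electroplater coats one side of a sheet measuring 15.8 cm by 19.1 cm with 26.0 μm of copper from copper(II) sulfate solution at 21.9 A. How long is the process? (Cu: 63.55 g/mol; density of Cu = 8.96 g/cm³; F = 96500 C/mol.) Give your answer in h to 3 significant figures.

0.271 h

Plated area = 15.8 × 19.1 = 301.8 cm²
Volume = 301.8 × 26.0×10⁻⁴ cm = 0.7847 cm³
m(Cu) = 0.7847 × 8.96 = 7.031 g
n(Cu) = 7.031 / 63.55 = 0.1106 mol; n(e⁻) = 2 × 0.1106 = 0.2212 mol
Q = 0.2212 × 96500 = 21350 C
t = 21350 / 21.9 = 974.9 s = 0.271 h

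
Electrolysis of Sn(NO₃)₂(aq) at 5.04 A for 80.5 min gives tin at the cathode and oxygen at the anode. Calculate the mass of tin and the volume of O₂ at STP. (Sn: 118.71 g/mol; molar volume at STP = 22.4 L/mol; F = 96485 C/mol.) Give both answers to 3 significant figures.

Q = 5.04 × 4830 = 24340 C; n(e⁻) = 24340 / 96485 = 0.2523 mol
Cathode: Sn²⁺ + 2e⁻ → Sn → n(Sn) = 0.2523/2 = 0.1262 mol → 15.0 g
Anode: 2H₂O → O₂ + 4H⁺ + 4e⁻ → n(O₂) = 0.2523/4 = 0.06308 mol → 1.41 L

15.0 g Sn; 1.41 L O₂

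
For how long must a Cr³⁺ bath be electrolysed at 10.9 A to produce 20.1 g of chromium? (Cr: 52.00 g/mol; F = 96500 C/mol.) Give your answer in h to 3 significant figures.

2.85 h

n(Cr) = 20.1 / 52.00 = 0.3865 mol
Cr³⁺ + 3e⁻ → Cr, so n(e⁻) = 3 × 0.3865 = 1.160 mol
Q = 1.160 × 96500 = 1.119×10^5 C
t = Q / I = 1.119×10^5 / 10.9 = 10270 s = 2.85 h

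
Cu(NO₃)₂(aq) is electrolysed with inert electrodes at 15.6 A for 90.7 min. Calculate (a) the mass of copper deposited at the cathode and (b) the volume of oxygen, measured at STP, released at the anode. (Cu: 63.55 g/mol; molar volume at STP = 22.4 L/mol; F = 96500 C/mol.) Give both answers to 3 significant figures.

Q = 15.6 × 5442 = 84900 C; n(e⁻) = 84900 / 96500 = 0.8798 mol
Cathode: Cu²⁺ + 2e⁻ → Cu → n(Cu) = 0.8798/2 = 0.4399 mol → 28.0 g
Anode: 2H₂O → O₂ + 4H⁺ + 4e⁻ → n(O₂) = 0.8798/4 = 0.2200 mol → 4.93 L

28.0 g Cu; 4.93 L O₂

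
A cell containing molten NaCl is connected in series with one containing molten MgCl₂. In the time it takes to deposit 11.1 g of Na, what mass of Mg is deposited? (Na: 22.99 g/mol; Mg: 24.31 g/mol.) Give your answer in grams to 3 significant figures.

5.87 g

n(Na) = 11.1 / 22.99 = 0.4828 mol
Na⁺ + e⁻ → Na, so n(e⁻) = 0.4828 mol
Since the cells are in series, n(e⁻) in the Mg cell is also 0.4828 mol.
Mg²⁺ + 2e⁻ → Mg, so n(Mg) = 0.4828 / 2 = 0.2414 mol
m(Mg) = 0.2414 × 24.31 = 5.87 g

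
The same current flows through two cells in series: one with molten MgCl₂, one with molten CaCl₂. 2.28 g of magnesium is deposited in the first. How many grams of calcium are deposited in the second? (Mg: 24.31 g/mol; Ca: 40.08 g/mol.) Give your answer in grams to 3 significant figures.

3.76 g

n(Mg) = 2.28 / 24.31 = 0.09379 mol
Mg²⁺ + 2e⁻ → Mg, so n(e⁻) = 2 × 0.09379 = 0.1876 mol
The cells are in series, so the same charge (and hence the same n(e⁻) = 0.1876 mol) passes through both.
Ca²⁺ + 2e⁻ → Ca, so n(Ca) = 0.1876 / 2 = 0.09380 mol
m(Ca) = 0.09380 × 40.08 = 3.76 g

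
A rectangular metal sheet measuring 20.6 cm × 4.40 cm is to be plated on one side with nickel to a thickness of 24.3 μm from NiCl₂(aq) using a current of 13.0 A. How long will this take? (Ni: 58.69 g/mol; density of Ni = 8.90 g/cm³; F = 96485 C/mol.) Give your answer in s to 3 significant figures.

Plated area = 20.6 × 4.40 = 90.64 cm²
Volume = 90.64 × 24.3×10⁻⁴ cm = 0.2203 cm³
m(Ni) = 0.2203 × 8.90 = 1.961 g
n(Ni) = 1.961 / 58.69 = 0.03341 mol; n(e⁻) = 2 × 0.03341 = 0.06682 mol
Q = 0.06682 × 96485 = 6447 C
t = 6447 / 13.0 = 495.9 s

496 s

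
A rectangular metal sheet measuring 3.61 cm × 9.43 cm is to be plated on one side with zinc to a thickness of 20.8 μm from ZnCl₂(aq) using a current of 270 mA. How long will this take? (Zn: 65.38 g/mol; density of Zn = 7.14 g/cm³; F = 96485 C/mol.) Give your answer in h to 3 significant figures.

Plated area = 3.61 × 9.43 = 34.04 cm²
Volume = 34.04 × 20.8×10⁻⁴ cm = 0.07080 cm³
m(Zn) = 0.07080 × 7.14 = 0.5055 g
n(Zn) = 0.5055 / 65.38 = 0.007732 mol; n(e⁻) = 2 × 0.007732 = 0.01546 mol
Q = 0.01546 × 96485 = 1492 C
t = 1492 / 0.270 = 5526 s = 1.54 h

1.54 h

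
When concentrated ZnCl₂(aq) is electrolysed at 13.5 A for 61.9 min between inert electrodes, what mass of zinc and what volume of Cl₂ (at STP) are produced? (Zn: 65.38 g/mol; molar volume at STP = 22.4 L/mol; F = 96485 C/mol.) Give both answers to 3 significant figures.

17.0 g Zn; 5.82 L Cl₂

Q = 13.5 × 3714 = 50140 C; n(e⁻) = 50140 / 96485 = 0.5197 mol
Cathode: Zn²⁺ + 2e⁻ → Zn → n(Zn) = 0.5197/2 = 0.2599 mol → 17.0 g
Anode: 2Cl⁻ → Cl₂ + 2e⁻ → n(Cl₂) = 0.5197/2 = 0.2599 mol → 5.82 L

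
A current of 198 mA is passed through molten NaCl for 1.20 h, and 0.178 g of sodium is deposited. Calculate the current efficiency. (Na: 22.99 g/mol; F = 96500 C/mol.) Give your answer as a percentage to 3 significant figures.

87.3%

Q = 0.198 × 4320 = 855.4 C
n(e⁻) = 855.4 / 96500 = 0.008864 mol
Na⁺ + e⁻ → Na, so theoretical n(Na) = 0.008864 mol → 0.2038 g
Efficiency = 0.178 / 0.2038 = 0.8734 = 87.3%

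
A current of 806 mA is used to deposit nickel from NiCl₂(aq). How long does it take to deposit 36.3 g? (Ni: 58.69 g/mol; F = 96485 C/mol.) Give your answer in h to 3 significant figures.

n(Ni) = 36.3 / 58.69 = 0.6185 mol
Ni²⁺ + 2e⁻ → Ni, so n(e⁻) = 2 × 0.6185 = 1.237 mol
Q = 1.237 × 96485 = 1.194×10^5 C
t = Q / I = 1.194×10^5 / 0.806 = 1.481×10^5 s = 41.1 h

41.1 h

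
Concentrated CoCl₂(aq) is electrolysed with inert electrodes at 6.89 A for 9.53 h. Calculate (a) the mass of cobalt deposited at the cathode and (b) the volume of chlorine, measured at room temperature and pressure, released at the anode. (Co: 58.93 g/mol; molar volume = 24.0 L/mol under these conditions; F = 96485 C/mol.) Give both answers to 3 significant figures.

72.2 g Co; 29.4 L Cl₂

Q = 6.89 × 34308 = 2.364×10^5 C; n(e⁻) = 2.364×10^5 / 96485 = 2.450 mol
Cathode: Co²⁺ + 2e⁻ → Co → n(Co) = 2.450/2 = 1.225 mol → 72.2 g
Anode: 2Cl⁻ → Cl₂ + 2e⁻ → n(Cl₂) = 2.450/2 = 1.225 mol → 29.4 L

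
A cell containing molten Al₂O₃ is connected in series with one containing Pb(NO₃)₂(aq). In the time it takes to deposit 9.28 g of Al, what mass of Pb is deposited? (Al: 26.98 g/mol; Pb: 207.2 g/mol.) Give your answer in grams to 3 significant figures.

107 g

n(Al) = 9.28 / 26.98 = 0.3440 mol
Al³⁺ + 3e⁻ → Al, so n(e⁻) = 3 × 0.3440 = 1.032 mol
Since the cells are in series, n(e⁻) in the Pb cell is also 1.032 mol.
Pb²⁺ + 2e⁻ → Pb, so n(Pb) = 1.032 / 2 = 0.5160 mol
m(Pb) = 0.5160 × 207.2 = 107 g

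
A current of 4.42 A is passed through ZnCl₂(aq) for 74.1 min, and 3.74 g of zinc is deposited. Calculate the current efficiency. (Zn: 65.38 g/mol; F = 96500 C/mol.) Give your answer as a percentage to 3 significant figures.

56.2%

Q = 4.42 × 4446 = 19650 C
n(e⁻) = 19650 / 96500 = 0.2036 mol
Zn²⁺ + 2e⁻ → Zn, so theoretical n(Zn) = 0.1018 mol → 6.656 g
Efficiency = 3.74 / 6.656 = 0.5619 = 56.2%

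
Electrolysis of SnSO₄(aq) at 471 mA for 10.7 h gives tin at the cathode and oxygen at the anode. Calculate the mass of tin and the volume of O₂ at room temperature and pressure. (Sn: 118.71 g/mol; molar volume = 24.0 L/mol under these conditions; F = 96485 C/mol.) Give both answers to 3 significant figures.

Q = 0.471 × 38520 = 18140 C; n(e⁻) = 18140 / 96485 = 0.1880 mol
Cathode: Sn²⁺ + 2e⁻ → Sn → n(Sn) = 0.1880/2 = 0.09400 mol → 11.2 g
Anode: 2H₂O → O₂ + 4H⁺ + 4e⁻ → n(O₂) = 0.1880/4 = 0.04700 mol → 1.13 L

11.2 g Sn; 1.13 L O₂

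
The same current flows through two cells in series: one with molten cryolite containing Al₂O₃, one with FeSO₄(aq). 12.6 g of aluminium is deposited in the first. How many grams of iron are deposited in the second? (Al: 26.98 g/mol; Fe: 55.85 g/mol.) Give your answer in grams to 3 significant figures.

n(Al) = 12.6 / 26.98 = 0.4670 mol
Al³⁺ + 3e⁻ → Al, so n(e⁻) = 3 × 0.4670 = 1.401 mol
Since the cells are in series, n(e⁻) in the Fe cell is also 1.401 mol.
Fe²⁺ + 2e⁻ → Fe, so n(Fe) = 1.401 / 2 = 0.7005 mol
m(Fe) = 0.7005 × 55.85 = 39.1 g

39.1 g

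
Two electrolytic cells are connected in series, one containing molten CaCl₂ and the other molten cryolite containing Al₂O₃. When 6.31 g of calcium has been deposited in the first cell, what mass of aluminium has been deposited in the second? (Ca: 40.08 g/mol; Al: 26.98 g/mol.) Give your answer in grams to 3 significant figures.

n(Ca) = 6.31 / 40.08 = 0.1574 mol
Ca²⁺ + 2e⁻ → Ca, so n(e⁻) = 2 × 0.1574 = 0.3148 mol
Since the cells are in series, n(e⁻) in the Al cell is also 0.3148 mol.
Al³⁺ + 3e⁻ → Al, so n(Al) = 0.3148 / 3 = 0.1049 mol
m(Al) = 0.1049 × 26.98 = 2.83 g

2.83 g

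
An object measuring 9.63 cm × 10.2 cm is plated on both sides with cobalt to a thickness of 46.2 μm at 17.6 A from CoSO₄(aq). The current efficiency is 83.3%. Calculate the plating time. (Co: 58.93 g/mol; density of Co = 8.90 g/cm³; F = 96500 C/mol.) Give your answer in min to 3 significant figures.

Plated area = 2 × 9.63 × 10.2 = 196.5 cm²
Volume = 196.5 × 46.2×10⁻⁴ cm = 0.9078 cm³
m(Co) = 0.9078 × 8.90 = 8.079 g
n(Co) = 8.079 / 58.93 = 0.1371 mol; n(e⁻) = 2 × 0.1371 = 0.2742 mol
Q = 0.2742 × 96500 / 0.833 = 31770 C
t = 31770 / 17.6 = 1805 s = 30.1 min

30.1 min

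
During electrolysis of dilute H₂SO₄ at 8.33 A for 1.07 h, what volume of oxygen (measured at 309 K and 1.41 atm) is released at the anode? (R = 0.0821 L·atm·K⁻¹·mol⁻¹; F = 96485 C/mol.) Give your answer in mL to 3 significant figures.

Q = It = 8.33 × 3852 = 32090 C
n(e⁻) = 32090 / 96485 = 0.3326 mol
2H₂O → O₂ + 4H⁺ + 4e⁻, so n(O₂) = 0.3326 / 4 = 0.08315 mol
V = nRT/P = 0.08315 × 0.0821 × 309 / 1.41 = 1.496 L
= 1500 mL

1500 mL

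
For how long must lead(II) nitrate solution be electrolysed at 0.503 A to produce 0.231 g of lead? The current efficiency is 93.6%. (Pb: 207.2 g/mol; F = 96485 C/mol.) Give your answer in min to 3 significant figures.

7.62 min

n(Pb) = 0.231 / 207.2 = 0.001115 mol
Pb²⁺ + 2e⁻ → Pb, so n(e⁻) = 2 × 0.001115 = 0.002230 mol
Q = 0.002230 × 96485 / 0.936 = 229.9 C
t = Q / I = 229.9 / 0.503 = 457.1 s = 7.62 min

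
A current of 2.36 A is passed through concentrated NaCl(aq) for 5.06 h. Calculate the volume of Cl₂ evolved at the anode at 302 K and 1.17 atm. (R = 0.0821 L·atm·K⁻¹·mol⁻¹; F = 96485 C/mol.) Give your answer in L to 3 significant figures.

4.72 L

Charge passed = 2.36 × 18216 = 42990 C
n(e⁻) = Q/F = 42990/96485 = 0.4456 mol
2Cl⁻ → Cl₂ + 2e⁻, so n(Cl₂) = 0.4456 / 2 = 0.2228 mol
V = nRT/P = 0.2228 × 0.0821 × 302 / 1.17 = 4.721 L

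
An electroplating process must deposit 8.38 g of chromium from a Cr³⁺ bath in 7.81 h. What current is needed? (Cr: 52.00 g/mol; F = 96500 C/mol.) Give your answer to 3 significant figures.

n(Cr) = 8.38 / 52.00 = 0.1612 mol
Cr³⁺ + 3e⁻ → Cr, so n(e⁻) = 3 × 0.1612 = 0.4836 mol
Q = 0.4836 × 96500 = 46670 C
I = Q / t = 46670 / 28116 s = 1.66 A

1.66 A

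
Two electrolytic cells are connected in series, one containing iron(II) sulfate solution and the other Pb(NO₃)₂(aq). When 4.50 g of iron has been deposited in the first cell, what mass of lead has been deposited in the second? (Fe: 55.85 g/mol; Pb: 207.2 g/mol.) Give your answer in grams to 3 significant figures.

n(Fe) = 4.50 / 55.85 = 0.08057 mol
Fe²⁺ + 2e⁻ → Fe, so n(e⁻) = 2 × 0.08057 = 0.1611 mol
The cells are in series, so the same charge (and hence the same n(e⁻) = 0.1611 mol) passes through both.
Pb²⁺ + 2e⁻ → Pb, so n(Pb) = 0.1611 / 2 = 0.08055 mol
m(Pb) = 0.08055 × 207.2 = 16.7 g

16.7 g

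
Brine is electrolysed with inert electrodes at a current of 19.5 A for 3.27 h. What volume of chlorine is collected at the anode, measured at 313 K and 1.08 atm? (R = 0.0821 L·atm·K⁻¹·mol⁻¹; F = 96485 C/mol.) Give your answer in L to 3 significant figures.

Q = It = 19.5 × 11772 = 2.296×10^5 C
n(e⁻) = Q/F = 2.296×10^5/96485 = 2.380 mol
2Cl⁻ → Cl₂ + 2e⁻, so n(Cl₂) = 2.380 / 2 = 1.190 mol
V = nRT/P = 1.190 × 0.0821 × 313 / 1.08 = 28.31 L

28.3 L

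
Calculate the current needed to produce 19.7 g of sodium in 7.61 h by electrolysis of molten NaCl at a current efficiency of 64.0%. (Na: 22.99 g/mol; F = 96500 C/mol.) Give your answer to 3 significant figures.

4.72 A

n(Na) = 19.7 / 22.99 = 0.8569 mol
Na⁺ + e⁻ → Na, so n(e⁻) = 0.8569 mol
Q = 0.8569 × 96500 / 0.640 = 1.292×10^5 C
I = Q / t = 1.292×10^5 / 27396 s = 4.72 A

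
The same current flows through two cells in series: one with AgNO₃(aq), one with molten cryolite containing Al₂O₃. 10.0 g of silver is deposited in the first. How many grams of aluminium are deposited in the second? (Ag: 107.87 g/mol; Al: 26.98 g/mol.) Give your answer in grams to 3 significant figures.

0.834 g

n(Ag) = 10.0 / 107.87 = 0.09270 mol
Ag⁺ + e⁻ → Ag, so n(e⁻) = 0.09270 mol
Since the cells are in series, n(e⁻) in the Al cell is also 0.09270 mol.
Al³⁺ + 3e⁻ → Al, so n(Al) = 0.09270 / 3 = 0.03090 mol
m(Al) = 0.03090 × 26.98 = 0.834 g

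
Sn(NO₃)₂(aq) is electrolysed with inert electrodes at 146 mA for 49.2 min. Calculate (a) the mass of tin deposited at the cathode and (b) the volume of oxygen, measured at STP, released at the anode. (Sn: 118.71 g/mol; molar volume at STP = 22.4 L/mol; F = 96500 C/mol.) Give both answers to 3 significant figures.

Q = 0.146 × 2952 = 431.0 C; n(e⁻) = 431.0 / 96500 = 0.004466 mol
Cathode: Sn²⁺ + 2e⁻ → Sn → n(Sn) = 0.004466/2 = 0.002233 mol → 0.265 g
Anode: 2H₂O → O₂ + 4H⁺ + 4e⁻ → n(O₂) = 0.004466/4 = 0.001117 mol → 0.0250 L

0.265 g Sn; 0.0250 L O₂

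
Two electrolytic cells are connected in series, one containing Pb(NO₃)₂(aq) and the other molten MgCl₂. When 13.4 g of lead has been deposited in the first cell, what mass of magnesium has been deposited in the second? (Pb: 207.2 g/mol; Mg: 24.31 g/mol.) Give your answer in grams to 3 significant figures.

n(Pb) = 13.4 / 207.2 = 0.06467 mol
Pb²⁺ + 2e⁻ → Pb, so n(e⁻) = 2 × 0.06467 = 0.1293 mol
Since the cells are in series, n(e⁻) in the Mg cell is also 0.1293 mol.
Mg²⁺ + 2e⁻ → Mg, so n(Mg) = 0.1293 / 2 = 0.06465 mol
m(Mg) = 0.06465 × 24.31 = 1.57 g

1.57 g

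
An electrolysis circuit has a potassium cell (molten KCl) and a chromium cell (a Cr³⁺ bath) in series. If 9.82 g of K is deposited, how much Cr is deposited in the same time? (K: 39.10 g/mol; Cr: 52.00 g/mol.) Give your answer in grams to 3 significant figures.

n(K) = 9.82 / 39.10 = 0.2512 mol
K⁺ + e⁻ → K, so n(e⁻) = 0.2512 mol
In series, the same 0.2512 mol of electrons flows through the second cell.
Cr³⁺ + 3e⁻ → Cr, so n(Cr) = 0.2512 / 3 = 0.08373 mol
m(Cr) = 0.08373 × 52.00 = 4.35 g

4.35 g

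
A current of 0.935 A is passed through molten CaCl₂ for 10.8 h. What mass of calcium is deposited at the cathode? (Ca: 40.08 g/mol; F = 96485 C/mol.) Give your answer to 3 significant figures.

Q = 0.935 A × 38880 s = 36350 C
n(e⁻) = Q/F = 36350/96485 = 0.3767 mol
Ca²⁺ + 2e⁻ → Ca, so n(Ca) = 0.3767 / 2 = 0.1884 mol
m = 0.1884 × 40.08 = 7.55 g

7.55 g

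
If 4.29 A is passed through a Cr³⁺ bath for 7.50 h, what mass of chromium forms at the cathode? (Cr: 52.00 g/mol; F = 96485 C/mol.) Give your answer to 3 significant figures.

Q = 4.29 A × 27000 s = 1.158×10^5 C
Moles of electrons = 1.158×10^5 / 96485 = 1.200 mol
Cr³⁺ + 3e⁻ → Cr, so n(Cr) = 1.200 / 3 = 0.4000 mol
m = 0.4000 × 52.00 = 20.8 g

20.8 g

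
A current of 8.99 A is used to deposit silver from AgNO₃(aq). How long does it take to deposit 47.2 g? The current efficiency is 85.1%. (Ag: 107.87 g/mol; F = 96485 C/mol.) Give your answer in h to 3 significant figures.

n(Ag) = 47.2 / 107.87 = 0.4376 mol
Ag⁺ + e⁻ → Ag, so n(e⁻) = 0.4376 mol
Q = 0.4376 × 96485 / 0.851 = 49610 C
t = Q / I = 49610 / 8.99 = 5518 s = 1.53 h

1.53 h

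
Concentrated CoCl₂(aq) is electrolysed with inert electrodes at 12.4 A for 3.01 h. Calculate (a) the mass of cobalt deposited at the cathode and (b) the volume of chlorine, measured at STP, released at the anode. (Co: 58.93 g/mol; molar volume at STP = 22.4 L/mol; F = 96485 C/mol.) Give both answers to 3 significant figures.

Q = 12.4 × 10836 = 1.344×10^5 C; n(e⁻) = 1.344×10^5 / 96485 = 1.393 mol
Cathode: Co²⁺ + 2e⁻ → Co → n(Co) = 1.393/2 = 0.6965 mol → 41.0 g
Anode: 2Cl⁻ → Cl₂ + 2e⁻ → n(Cl₂) = 1.393/2 = 0.6965 mol → 15.6 L

41.0 g Co; 15.6 L Cl₂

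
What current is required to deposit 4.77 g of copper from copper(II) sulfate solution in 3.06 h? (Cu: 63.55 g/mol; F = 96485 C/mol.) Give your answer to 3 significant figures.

n(Cu) = 4.77 / 63.55 = 0.07506 mol
Cu²⁺ + 2e⁻ → Cu, so n(e⁻) = 2 × 0.07506 = 0.1501 mol
Q = 0.1501 × 96485 = 14480 C
I = Q / t = 14480 / 11016 s = 1.31 A

1.31 A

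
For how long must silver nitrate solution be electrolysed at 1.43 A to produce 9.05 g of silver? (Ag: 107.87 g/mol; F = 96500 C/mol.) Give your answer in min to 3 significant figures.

n(Ag) = 9.05 / 107.87 = 0.08390 mol
Ag⁺ + e⁻ → Ag, so n(e⁻) = 0.08390 mol
Q = 0.08390 × 96500 = 8096 C
t = Q / I = 8096 / 1.43 = 5662 s = 94.4 min

94.4 min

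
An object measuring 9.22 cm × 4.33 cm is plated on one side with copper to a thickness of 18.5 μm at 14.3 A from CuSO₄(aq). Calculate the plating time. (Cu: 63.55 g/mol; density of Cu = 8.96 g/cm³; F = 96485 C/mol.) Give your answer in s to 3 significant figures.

Plated area = 9.22 × 4.33 = 39.92 cm²
Volume = 39.92 × 18.5×10⁻⁴ cm = 0.07385 cm³
m(Cu) = 0.07385 × 8.96 = 0.6617 g
n(Cu) = 0.6617 / 63.55 = 0.01041 mol; n(e⁻) = 2 × 0.01041 = 0.02082 mol
Q = 0.02082 × 96485 = 2009 C
t = 2009 / 14.3 = 140.5 s

141 s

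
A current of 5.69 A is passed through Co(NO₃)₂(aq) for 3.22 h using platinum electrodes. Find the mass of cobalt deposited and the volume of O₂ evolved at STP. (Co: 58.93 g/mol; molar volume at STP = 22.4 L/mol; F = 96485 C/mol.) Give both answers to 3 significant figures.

Q = 5.69 × 11592 = 65960 C; n(e⁻) = 65960 / 96485 = 0.6836 mol
Cathode: Co²⁺ + 2e⁻ → Co → n(Co) = 0.6836/2 = 0.3418 mol → 20.1 g
Anode: 2H₂O → O₂ + 4H⁺ + 4e⁻ → n(O₂) = 0.6836/4 = 0.1709 mol → 3.83 L

20.1 g Co; 3.83 L O₂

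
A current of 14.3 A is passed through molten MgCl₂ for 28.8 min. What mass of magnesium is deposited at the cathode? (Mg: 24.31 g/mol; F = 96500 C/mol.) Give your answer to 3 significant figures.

Q = 14.3 A × 1728 s = 24710 C
n(e⁻) = Q/F = 24710/96500 = 0.2561 mol
Mg²⁺ + 2e⁻ → Mg, so n(Mg) = 0.2561 / 2 = 0.1281 mol
m = 0.1281 × 24.31 = 3.11 g

3.11 g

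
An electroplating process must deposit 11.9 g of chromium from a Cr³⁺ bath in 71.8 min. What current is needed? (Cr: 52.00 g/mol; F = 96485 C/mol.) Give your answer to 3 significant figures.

15.4 A

n(Cr) = 11.9 / 52.00 = 0.2288 mol
Cr³⁺ + 3e⁻ → Cr, so n(e⁻) = 3 × 0.2288 = 0.6864 mol
Q = 0.6864 × 96485 = 66230 C
I = Q / t = 66230 / 4308 s = 15.4 A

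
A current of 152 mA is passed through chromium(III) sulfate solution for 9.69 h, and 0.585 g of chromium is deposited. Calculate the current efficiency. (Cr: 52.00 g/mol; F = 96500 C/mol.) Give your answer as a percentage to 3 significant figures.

61.4%

Q = 0.152 × 34884 = 5302 C
n(e⁻) = 5302 / 96500 = 0.05494 mol
Cr³⁺ + 3e⁻ → Cr, so theoretical n(Cr) = 0.01831 mol → 0.9521 g
Efficiency = 0.585 / 0.9521 = 0.6144 = 61.4%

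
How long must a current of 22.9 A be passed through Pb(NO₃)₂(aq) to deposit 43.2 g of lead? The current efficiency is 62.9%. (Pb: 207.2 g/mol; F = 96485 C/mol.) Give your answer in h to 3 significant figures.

n(Pb) = 43.2 / 207.2 = 0.2085 mol
Pb²⁺ + 2e⁻ → Pb, so n(e⁻) = 2 × 0.2085 = 0.4170 mol
Q = 0.4170 × 96485 / 0.629 = 63970 C
t = Q / I = 63970 / 22.9 = 2793 s = 0.776 h

0.776 h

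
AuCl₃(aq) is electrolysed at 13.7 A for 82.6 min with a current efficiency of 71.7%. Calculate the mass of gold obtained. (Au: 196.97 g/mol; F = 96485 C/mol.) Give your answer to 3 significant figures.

33.1 g

Q = 13.7 × 4956 = 67900 C
n(e⁻) = 67900 / 96485 = 0.7037 mol
Au³⁺ + 3e⁻ → Au, so theoretical m(Au) = 0.2346 × 196.97 = 46.21 g
Actual mass = 71.7% × 46.21 = 33.1 g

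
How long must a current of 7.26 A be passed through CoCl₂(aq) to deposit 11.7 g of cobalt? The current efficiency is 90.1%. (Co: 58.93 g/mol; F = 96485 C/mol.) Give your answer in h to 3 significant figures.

n(Co) = 11.7 / 58.93 = 0.1985 mol
Co²⁺ + 2e⁻ → Co, so n(e⁻) = 2 × 0.1985 = 0.3970 mol
Q = 0.3970 × 96485 / 0.901 = 42510 C
t = Q / I = 42510 / 7.26 = 5855 s = 1.63 h

1.63 h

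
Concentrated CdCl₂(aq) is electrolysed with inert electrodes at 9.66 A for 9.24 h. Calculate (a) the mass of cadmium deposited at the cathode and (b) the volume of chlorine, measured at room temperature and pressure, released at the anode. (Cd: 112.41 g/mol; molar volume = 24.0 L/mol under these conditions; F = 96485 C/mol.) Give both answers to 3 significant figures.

187 g Cd; 40.0 L Cl₂

Q = 9.66 × 33264 = 3.213×10^5 C; n(e⁻) = 3.213×10^5 / 96485 = 3.330 mol
Cathode: Cd²⁺ + 2e⁻ → Cd → n(Cd) = 3.330/2 = 1.665 mol → 187 g
Anode: 2Cl⁻ → Cl₂ + 2e⁻ → n(Cl₂) = 3.330/2 = 1.665 mol → 40.0 L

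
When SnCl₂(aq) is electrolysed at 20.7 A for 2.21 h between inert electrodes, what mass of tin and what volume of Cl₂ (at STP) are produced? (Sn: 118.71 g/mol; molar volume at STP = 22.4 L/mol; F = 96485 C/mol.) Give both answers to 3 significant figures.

Q = 20.7 × 7956 = 1.647×10^5 C; n(e⁻) = 1.647×10^5 / 96485 = 1.707 mol
Cathode: Sn²⁺ + 2e⁻ → Sn → n(Sn) = 1.707/2 = 0.8535 mol → 101 g
Anode: 2Cl⁻ → Cl₂ + 2e⁻ → n(Cl₂) = 1.707/2 = 0.8535 mol → 19.1 L

101 g Sn; 19.1 L Cl₂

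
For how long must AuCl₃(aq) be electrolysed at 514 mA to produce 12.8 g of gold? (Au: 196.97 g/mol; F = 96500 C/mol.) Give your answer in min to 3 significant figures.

610 min

n(Au) = 12.8 / 196.97 = 0.06498 mol
Au³⁺ + 3e⁻ → Au, so n(e⁻) = 3 × 0.06498 = 0.1949 mol
Q = 0.1949 × 96500 = 18810 C
t = Q / I = 18810 / 0.514 = 36600 s = 610 min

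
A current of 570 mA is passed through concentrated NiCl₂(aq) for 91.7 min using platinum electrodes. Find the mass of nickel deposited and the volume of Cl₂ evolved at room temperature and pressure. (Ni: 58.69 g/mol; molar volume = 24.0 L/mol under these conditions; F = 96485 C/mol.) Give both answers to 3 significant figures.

Q = 0.570 × 5502 = 3136 C; n(e⁻) = 3136 / 96485 = 0.03250 mol
Cathode: Ni²⁺ + 2e⁻ → Ni → n(Ni) = 0.03250/2 = 0.01625 mol → 0.954 g
Anode: 2Cl⁻ → Cl₂ + 2e⁻ → n(Cl₂) = 0.03250/2 = 0.01625 mol → 0.390 L

0.954 g Ni; 0.390 L Cl₂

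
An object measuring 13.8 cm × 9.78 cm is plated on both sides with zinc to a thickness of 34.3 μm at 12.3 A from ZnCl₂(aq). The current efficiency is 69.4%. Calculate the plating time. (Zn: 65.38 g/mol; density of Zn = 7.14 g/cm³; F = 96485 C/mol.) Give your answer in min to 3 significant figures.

38.1 min

Plated area = 2 × 13.8 × 9.78 = 269.9 cm²
Volume = 269.9 × 34.3×10⁻⁴ cm = 0.9258 cm³
m(Zn) = 0.9258 × 7.14 = 6.610 g
n(Zn) = 6.610 / 65.38 = 0.1011 mol; n(e⁻) = 2 × 0.1011 = 0.2022 mol
Q = 0.2022 × 96485 / 0.694 = 28110 C
t = 28110 / 12.3 = 2285 s = 38.1 min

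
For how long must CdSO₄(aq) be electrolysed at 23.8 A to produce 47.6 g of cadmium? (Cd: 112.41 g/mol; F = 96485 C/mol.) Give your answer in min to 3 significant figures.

57.2 min

n(Cd) = 47.6 / 112.41 = 0.4234 mol
Cd²⁺ + 2e⁻ → Cd, so n(e⁻) = 2 × 0.4234 = 0.8468 mol
Q = 0.8468 × 96485 = 81700 C
t = Q / I = 81700 / 23.8 = 3433 s = 57.2 min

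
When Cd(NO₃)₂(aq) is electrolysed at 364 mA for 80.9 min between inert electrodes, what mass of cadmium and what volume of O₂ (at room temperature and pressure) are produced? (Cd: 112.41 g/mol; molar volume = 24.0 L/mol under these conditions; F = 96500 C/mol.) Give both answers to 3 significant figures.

Q = 0.364 × 4854 = 1767 C; n(e⁻) = 1767 / 96500 = 0.01831 mol
Cathode: Cd²⁺ + 2e⁻ → Cd → n(Cd) = 0.01831/2 = 0.009155 mol → 1.03 g
Anode: 2H₂O → O₂ + 4H⁺ + 4e⁻ → n(O₂) = 0.01831/4 = 0.004578 mol → 0.110 L

1.03 g Cd; 0.110 L O₂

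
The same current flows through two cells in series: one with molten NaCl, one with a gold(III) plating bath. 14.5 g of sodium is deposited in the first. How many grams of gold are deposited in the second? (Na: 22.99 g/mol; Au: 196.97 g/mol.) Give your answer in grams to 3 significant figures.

n(Na) = 14.5 / 22.99 = 0.6307 mol
Na⁺ + e⁻ → Na, so n(e⁻) = 0.6307 mol
Since the cells are in series, n(e⁻) in the Au cell is also 0.6307 mol.
Au³⁺ + 3e⁻ → Au, so n(Au) = 0.6307 / 3 = 0.2102 mol
m(Au) = 0.2102 × 196.97 = 41.4 g

41.4 g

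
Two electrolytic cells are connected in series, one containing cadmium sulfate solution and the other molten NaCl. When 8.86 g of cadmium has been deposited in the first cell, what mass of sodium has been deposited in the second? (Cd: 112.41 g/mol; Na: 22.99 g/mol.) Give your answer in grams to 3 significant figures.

3.62 g

n(Cd) = 8.86 / 112.41 = 0.07882 mol
Cd²⁺ + 2e⁻ → Cd, so n(e⁻) = 2 × 0.07882 = 0.1576 mol
The cells are in series, so the same charge (and hence the same n(e⁻) = 0.1576 mol) passes through both.
Na⁺ + e⁻ → Na, so n(Na) = 0.1576 mol
m(Na) = 0.1576 × 22.99 = 3.62 g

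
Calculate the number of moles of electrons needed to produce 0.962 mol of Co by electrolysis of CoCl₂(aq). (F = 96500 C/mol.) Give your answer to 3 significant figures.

Co²⁺ + 2e⁻ → Co, so n(e⁻) = 2 × 0.962 = 1.924 mol

1.92 mol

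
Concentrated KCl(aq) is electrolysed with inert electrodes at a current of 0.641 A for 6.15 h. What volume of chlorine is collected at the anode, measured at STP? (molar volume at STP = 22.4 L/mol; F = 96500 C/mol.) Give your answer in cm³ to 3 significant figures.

1650 cm³

Q = 0.641 A × 22140 s = 14190 C
Moles of electrons = 14190 / 96500 = 0.1470 mol
2Cl⁻ → Cl₂ + 2e⁻, so n(Cl₂) = 0.1470 / 2 = 0.07350 mol
V = 0.07350 × 22.4 = 1.646 L
= 1650 cm³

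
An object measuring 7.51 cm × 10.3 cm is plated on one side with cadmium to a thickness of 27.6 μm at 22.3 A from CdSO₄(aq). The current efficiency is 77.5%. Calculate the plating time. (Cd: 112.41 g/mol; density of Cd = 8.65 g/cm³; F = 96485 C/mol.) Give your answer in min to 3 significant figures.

3.06 min

Plated area = 7.51 × 10.3 = 77.35 cm²
Volume = 77.35 × 27.6×10⁻⁴ cm = 0.2135 cm³
m(Cd) = 0.2135 × 8.65 = 1.847 g
n(Cd) = 1.847 / 112.41 = 0.01643 mol; n(e⁻) = 2 × 0.01643 = 0.03286 mol
Q = 0.03286 × 96485 / 0.775 = 4091 C
t = 4091 / 22.3 = 183.5 s = 3.06 min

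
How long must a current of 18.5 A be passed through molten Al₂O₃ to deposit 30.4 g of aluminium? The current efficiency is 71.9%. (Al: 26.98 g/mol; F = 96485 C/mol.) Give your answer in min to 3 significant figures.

409 min

n(Al) = 30.4 / 26.98 = 1.127 mol
Al³⁺ + 3e⁻ → Al, so n(e⁻) = 3 × 1.127 = 3.381 mol
Q = 3.381 × 96485 / 0.719 = 4.537×10^5 C
t = Q / I = 4.537×10^5 / 18.5 = 24520 s = 409 min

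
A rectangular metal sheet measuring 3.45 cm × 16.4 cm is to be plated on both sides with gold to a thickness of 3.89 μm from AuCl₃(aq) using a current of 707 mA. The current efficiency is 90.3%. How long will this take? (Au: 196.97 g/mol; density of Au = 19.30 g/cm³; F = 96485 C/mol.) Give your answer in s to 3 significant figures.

Plated area = 2 × 3.45 × 16.4 = 113.2 cm²
Volume = 113.2 × 3.89×10⁻⁴ cm = 0.04403 cm³
m(Au) = 0.04403 × 19.30 = 0.8498 g
n(Au) = 0.8498 / 196.97 = 0.004314 mol; n(e⁻) = 3 × 0.004314 = 0.01294 mol
Q = 0.01294 × 96485 / 0.903 = 1383 C
t = 1383 / 0.707 = 1956 s

1960 s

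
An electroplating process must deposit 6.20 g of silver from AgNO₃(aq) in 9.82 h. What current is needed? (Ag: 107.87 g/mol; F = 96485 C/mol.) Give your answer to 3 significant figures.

0.157 A

n(Ag) = 6.20 / 107.87 = 0.05748 mol
Ag⁺ + e⁻ → Ag, so n(e⁻) = 0.05748 mol
Q = 0.05748 × 96485 = 5546 C
I = Q / t = 5546 / 35352 s = 0.157 A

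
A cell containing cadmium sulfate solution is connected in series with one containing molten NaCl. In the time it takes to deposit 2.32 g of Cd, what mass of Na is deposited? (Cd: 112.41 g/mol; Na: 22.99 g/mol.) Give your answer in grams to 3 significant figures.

n(Cd) = 2.32 / 112.41 = 0.02064 mol
Cd²⁺ + 2e⁻ → Cd, so n(e⁻) = 2 × 0.02064 = 0.04128 mol
The cells are in series, so the same charge (and hence the same n(e⁻) = 0.04128 mol) passes through both.
Na⁺ + e⁻ → Na, so n(Na) = 0.04128 mol
m(Na) = 0.04128 × 22.99 = 0.949 g

0.949 g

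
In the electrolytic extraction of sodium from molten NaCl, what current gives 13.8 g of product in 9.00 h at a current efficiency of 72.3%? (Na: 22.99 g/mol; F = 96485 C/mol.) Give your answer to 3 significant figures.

2.47 A

n(Na) = 13.8 / 22.99 = 0.6003 mol
Na⁺ + e⁻ → Na, so n(e⁻) = 0.6003 mol
Q = 0.6003 × 96485 / 0.723 = 80110 C
I = Q / t = 80110 / 32400 s = 2.47 A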